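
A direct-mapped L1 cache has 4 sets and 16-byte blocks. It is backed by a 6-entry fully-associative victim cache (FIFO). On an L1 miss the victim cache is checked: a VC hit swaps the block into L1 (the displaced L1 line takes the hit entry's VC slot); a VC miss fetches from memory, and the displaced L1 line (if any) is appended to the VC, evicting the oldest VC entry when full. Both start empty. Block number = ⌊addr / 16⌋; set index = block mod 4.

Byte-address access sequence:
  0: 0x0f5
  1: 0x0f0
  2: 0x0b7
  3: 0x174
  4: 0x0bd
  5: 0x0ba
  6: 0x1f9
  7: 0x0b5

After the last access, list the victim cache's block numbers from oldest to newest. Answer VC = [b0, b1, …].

#0 0xf5→b15/s3 MISS; vc=[]
#1 0xf0→b15/s3 L1-HIT; vc=[]
#2 0xb7→b11/s3 MISS; vc=[15]
#3 0x174→b23/s3 MISS; vc=[15,11]
#4 0xbd→b11/s3 VC-HIT; vc=[15,23]
#5 0xba→b11/s3 L1-HIT; vc=[15,23]
#6 0x1f9→b31/s3 MISS; vc=[15,23,11]
#7 0xb5→b11/s3 VC-HIT; vc=[15,23,31]

VC = [15, 23, 31]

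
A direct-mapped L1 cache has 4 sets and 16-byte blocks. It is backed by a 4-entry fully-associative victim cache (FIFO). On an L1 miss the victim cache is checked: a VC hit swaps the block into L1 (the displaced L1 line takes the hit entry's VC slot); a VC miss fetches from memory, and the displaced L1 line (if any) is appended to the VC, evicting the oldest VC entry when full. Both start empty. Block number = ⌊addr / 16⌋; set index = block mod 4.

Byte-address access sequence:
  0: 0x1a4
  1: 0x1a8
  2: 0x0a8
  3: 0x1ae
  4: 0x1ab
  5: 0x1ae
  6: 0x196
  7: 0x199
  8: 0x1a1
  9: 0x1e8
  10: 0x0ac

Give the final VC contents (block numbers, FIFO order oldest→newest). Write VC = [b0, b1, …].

VC = [30, 26]

  [0] addr=0x1a4 blk=26 s=2: MISS | VC []
  [1] addr=0x1a8 blk=26 s=2: L1-HIT | VC []
  [2] addr=0xa8 blk=10 s=2: MISS | VC [26]
  [3] addr=0x1ae blk=26 s=2: VC-HIT | VC [10]
  [4] addr=0x1ab blk=26 s=2: L1-HIT | VC [10]
  [5] addr=0x1ae blk=26 s=2: L1-HIT | VC [10]
  [6] addr=0x196 blk=25 s=1: MISS | VC [10]
  [7] addr=0x199 blk=25 s=1: L1-HIT | VC [10]
  [8] addr=0x1a1 blk=26 s=2: L1-HIT | VC [10]
  [9] addr=0x1e8 blk=30 s=2: MISS | VC [10, 26]
  [10] addr=0xac blk=10 s=2: VC-HIT | VC [30, 26]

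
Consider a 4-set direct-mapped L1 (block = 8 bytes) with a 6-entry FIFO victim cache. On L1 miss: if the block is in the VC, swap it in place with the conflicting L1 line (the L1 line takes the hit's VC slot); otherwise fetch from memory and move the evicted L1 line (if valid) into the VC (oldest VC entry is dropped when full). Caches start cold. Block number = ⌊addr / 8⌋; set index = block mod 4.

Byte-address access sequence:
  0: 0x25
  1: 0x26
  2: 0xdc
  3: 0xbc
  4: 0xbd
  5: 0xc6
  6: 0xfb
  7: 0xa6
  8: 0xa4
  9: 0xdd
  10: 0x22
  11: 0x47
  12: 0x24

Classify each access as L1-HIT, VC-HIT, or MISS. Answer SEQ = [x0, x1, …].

0: 0x25 (blk 4, set 0) → MISS  vc=[]
1: 0x26 (blk 4, set 0) → L1-HIT  vc=[]
2: 0xdc (blk 27, set 3) → MISS  vc=[]
3: 0xbc (blk 23, set 3) → MISS  vc=[27]
4: 0xbd (blk 23, set 3) → L1-HIT  vc=[27]
5: 0xc6 (blk 24, set 0) → MISS  vc=[27, 4]
6: 0xfb (blk 31, set 3) → MISS  vc=[27, 4, 23]
7: 0xa6 (blk 20, set 0) → MISS  vc=[27, 4, 23, 24]
8: 0xa4 (blk 20, set 0) → L1-HIT  vc=[27, 4, 23, 24]
9: 0xdd (blk 27, set 3) → VC-HIT  vc=[31, 4, 23, 24]
10: 0x22 (blk 4, set 0) → VC-HIT  vc=[31, 20, 23, 24]
11: 0x47 (blk 8, set 0) → MISS  vc=[31, 20, 23, 24, 4]
12: 0x24 (blk 4, set 0) → VC-HIT  vc=[31, 20, 23, 24, 8]

SEQ = [MISS, L1-HIT, MISS, MISS, L1-HIT, MISS, MISS, MISS, L1-HIT, VC-HIT, VC-HIT, MISS, VC-HIT]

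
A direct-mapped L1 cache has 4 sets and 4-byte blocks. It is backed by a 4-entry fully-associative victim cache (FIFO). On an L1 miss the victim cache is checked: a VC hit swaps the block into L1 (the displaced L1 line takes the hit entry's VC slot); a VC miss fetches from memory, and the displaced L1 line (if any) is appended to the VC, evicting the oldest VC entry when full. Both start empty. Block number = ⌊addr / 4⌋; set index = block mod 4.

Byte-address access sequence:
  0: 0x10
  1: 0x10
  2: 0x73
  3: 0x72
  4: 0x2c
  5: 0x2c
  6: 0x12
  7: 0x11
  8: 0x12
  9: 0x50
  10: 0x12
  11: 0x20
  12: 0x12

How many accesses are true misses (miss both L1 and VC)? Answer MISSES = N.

0: 0x10 (blk 4, set 0) → MISS  vc=[]
1: 0x10 (blk 4, set 0) → L1-HIT  vc=[]
2: 0x73 (blk 28, set 0) → MISS  vc=[4]
3: 0x72 (blk 28, set 0) → L1-HIT  vc=[4]
4: 0x2c (blk 11, set 3) → MISS  vc=[4]
5: 0x2c (blk 11, set 3) → L1-HIT  vc=[4]
6: 0x12 (blk 4, set 0) → VC-HIT  vc=[28]
7: 0x11 (blk 4, set 0) → L1-HIT  vc=[28]
8: 0x12 (blk 4, set 0) → L1-HIT  vc=[28]
9: 0x50 (blk 20, set 0) → MISS  vc=[28, 4]
10: 0x12 (blk 4, set 0) → VC-HIT  vc=[28, 20]
11: 0x20 (blk 8, set 0) → MISS  vc=[28, 20, 4]
12: 0x12 (blk 4, set 0) → VC-HIT  vc=[28, 20, 8]

MISSES = 5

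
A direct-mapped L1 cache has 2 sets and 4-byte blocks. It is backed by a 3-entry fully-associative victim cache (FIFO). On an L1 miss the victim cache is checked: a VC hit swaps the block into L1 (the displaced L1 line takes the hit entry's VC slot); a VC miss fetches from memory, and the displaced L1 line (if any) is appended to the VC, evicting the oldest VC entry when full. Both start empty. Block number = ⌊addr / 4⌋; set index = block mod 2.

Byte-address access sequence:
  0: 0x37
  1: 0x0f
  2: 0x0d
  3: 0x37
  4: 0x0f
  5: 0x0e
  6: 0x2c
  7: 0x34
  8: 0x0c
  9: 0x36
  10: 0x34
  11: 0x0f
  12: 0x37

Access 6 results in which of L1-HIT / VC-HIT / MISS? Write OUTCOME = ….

0: 0x37 (blk 13, set 1) → MISS  vc=[]
1: 0xf (blk 3, set 1) → MISS  vc=[13]
2: 0xd (blk 3, set 1) → L1-HIT  vc=[13]
3: 0x37 (blk 13, set 1) → VC-HIT  vc=[3]
4: 0xf (blk 3, set 1) → VC-HIT  vc=[13]
5: 0xe (blk 3, set 1) → L1-HIT  vc=[13]
6: 0x2c (blk 11, set 1) → MISS  vc=[13, 3]
7: 0x34 (blk 13, set 1) → VC-HIT  vc=[11, 3]
8: 0xc (blk 3, set 1) → VC-HIT  vc=[11, 13]
9: 0x36 (blk 13, set 1) → VC-HIT  vc=[11, 3]
10: 0x34 (blk 13, set 1) → L1-HIT  vc=[11, 3]
11: 0xf (blk 3, set 1) → VC-HIT  vc=[11, 13]
12: 0x37 (blk 13, set 1) → VC-HIT  vc=[11, 3]

OUTCOME = MISS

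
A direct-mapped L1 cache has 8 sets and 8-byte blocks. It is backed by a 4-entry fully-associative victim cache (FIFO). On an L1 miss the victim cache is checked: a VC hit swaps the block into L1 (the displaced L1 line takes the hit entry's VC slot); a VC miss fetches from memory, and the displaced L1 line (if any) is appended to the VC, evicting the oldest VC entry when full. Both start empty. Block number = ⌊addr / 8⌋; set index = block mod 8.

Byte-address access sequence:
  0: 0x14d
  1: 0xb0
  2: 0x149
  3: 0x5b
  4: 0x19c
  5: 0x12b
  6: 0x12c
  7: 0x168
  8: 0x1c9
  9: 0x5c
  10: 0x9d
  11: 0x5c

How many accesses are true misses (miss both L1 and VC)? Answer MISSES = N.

MISSES = 8

  [0] addr=0x14d blk=41 s=1: MISS | VC []
  [1] addr=0xb0 blk=22 s=6: MISS | VC []
  [2] addr=0x149 blk=41 s=1: L1-HIT | VC []
  [3] addr=0x5b blk=11 s=3: MISS | VC []
  [4] addr=0x19c blk=51 s=3: MISS | VC [11]
  [5] addr=0x12b blk=37 s=5: MISS | VC [11]
  [6] addr=0x12c blk=37 s=5: L1-HIT | VC [11]
  [7] addr=0x168 blk=45 s=5: MISS | VC [11, 37]
  [8] addr=0x1c9 blk=57 s=1: MISS | VC [11, 37, 41]
  [9] addr=0x5c blk=11 s=3: VC-HIT | VC [51, 37, 41]
  [10] addr=0x9d blk=19 s=3: MISS | VC [51, 37, 41, 11]
  [11] addr=0x5c blk=11 s=3: VC-HIT | VC [51, 37, 41, 19]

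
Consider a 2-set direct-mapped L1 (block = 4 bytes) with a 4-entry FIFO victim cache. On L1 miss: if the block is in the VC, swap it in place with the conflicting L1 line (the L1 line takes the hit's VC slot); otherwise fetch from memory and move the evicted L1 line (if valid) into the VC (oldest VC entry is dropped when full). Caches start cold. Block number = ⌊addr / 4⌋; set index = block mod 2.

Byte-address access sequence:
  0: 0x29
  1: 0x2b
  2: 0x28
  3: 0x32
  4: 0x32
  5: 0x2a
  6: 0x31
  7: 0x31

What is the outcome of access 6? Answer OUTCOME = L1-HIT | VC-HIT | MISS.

0: 0x29 (blk 10, set 0) → MISS  vc=[]
1: 0x2b (blk 10, set 0) → L1-HIT  vc=[]
2: 0x28 (blk 10, set 0) → L1-HIT  vc=[]
3: 0x32 (blk 12, set 0) → MISS  vc=[10]
4: 0x32 (blk 12, set 0) → L1-HIT  vc=[10]
5: 0x2a (blk 10, set 0) → VC-HIT  vc=[12]
6: 0x31 (blk 12, set 0) → VC-HIT  vc=[10]
7: 0x31 (blk 12, set 0) → L1-HIT  vc=[10]

OUTCOME = VC-HIT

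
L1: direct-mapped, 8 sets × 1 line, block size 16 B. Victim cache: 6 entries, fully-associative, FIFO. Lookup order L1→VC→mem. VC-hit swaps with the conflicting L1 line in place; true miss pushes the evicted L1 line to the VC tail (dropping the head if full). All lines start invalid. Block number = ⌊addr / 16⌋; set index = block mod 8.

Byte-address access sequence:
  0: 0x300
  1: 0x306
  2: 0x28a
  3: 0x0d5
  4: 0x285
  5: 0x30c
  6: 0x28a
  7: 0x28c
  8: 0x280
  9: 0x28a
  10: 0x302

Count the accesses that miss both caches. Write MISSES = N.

0: 0x300 (blk 48, set 0) → MISS  vc=[]
1: 0x306 (blk 48, set 0) → L1-HIT  vc=[]
2: 0x28a (blk 40, set 0) → MISS  vc=[48]
3: 0xd5 (blk 13, set 5) → MISS  vc=[48]
4: 0x285 (blk 40, set 0) → L1-HIT  vc=[48]
5: 0x30c (blk 48, set 0) → VC-HIT  vc=[40]
6: 0x28a (blk 40, set 0) → VC-HIT  vc=[48]
7: 0x28c (blk 40, set 0) → L1-HIT  vc=[48]
8: 0x280 (blk 40, set 0) → L1-HIT  vc=[48]
9: 0x28a (blk 40, set 0) → L1-HIT  vc=[48]
10: 0x302 (blk 48, set 0) → VC-HIT  vc=[40]

MISSES = 3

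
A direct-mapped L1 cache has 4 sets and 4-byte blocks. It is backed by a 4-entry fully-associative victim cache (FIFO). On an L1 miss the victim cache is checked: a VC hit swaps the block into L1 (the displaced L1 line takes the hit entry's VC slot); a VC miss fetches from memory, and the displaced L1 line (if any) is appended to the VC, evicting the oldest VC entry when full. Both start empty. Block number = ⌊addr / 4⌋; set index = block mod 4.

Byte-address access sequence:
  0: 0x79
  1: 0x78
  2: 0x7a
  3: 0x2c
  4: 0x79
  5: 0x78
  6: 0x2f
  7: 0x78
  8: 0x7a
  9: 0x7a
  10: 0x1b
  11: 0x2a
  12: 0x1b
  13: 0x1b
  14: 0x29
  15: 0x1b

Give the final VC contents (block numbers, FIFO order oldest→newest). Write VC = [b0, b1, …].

  [0] addr=0x79 blk=30 s=2: MISS | VC []
  [1] addr=0x78 blk=30 s=2: L1-HIT | VC []
  [2] addr=0x7a blk=30 s=2: L1-HIT | VC []
  [3] addr=0x2c blk=11 s=3: MISS | VC []
  [4] addr=0x79 blk=30 s=2: L1-HIT | VC []
  [5] addr=0x78 blk=30 s=2: L1-HIT | VC []
  [6] addr=0x2f blk=11 s=3: L1-HIT | VC []
  [7] addr=0x78 blk=30 s=2: L1-HIT | VC []
  [8] addr=0x7a blk=30 s=2: L1-HIT | VC []
  [9] addr=0x7a blk=30 s=2: L1-HIT | VC []
  [10] addr=0x1b blk=6 s=2: MISS | VC [30]
  [11] addr=0x2a blk=10 s=2: MISS | VC [30, 6]
  [12] addr=0x1b blk=6 s=2: VC-HIT | VC [30, 10]
  [13] addr=0x1b blk=6 s=2: L1-HIT | VC [30, 10]
  [14] addr=0x29 blk=10 s=2: VC-HIT | VC [30, 6]
  [15] addr=0x1b blk=6 s=2: VC-HIT | VC [30, 10]

VC = [30, 10]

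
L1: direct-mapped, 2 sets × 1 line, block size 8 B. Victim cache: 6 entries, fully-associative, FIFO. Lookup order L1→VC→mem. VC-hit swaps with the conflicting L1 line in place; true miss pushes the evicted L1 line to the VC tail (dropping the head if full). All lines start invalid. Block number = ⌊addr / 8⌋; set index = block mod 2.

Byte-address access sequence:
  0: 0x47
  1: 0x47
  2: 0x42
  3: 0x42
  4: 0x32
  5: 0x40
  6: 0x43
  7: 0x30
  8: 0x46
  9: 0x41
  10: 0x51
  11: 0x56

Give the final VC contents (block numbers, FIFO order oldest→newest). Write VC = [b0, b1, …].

  [0] addr=0x47 blk=8 s=0: MISS | VC []
  [1] addr=0x47 blk=8 s=0: L1-HIT | VC []
  [2] addr=0x42 blk=8 s=0: L1-HIT | VC []
  [3] addr=0x42 blk=8 s=0: L1-HIT | VC []
  [4] addr=0x32 blk=6 s=0: MISS | VC [8]
  [5] addr=0x40 blk=8 s=0: VC-HIT | VC [6]
  [6] addr=0x43 blk=8 s=0: L1-HIT | VC [6]
  [7] addr=0x30 blk=6 s=0: VC-HIT | VC [8]
  [8] addr=0x46 blk=8 s=0: VC-HIT | VC [6]
  [9] addr=0x41 blk=8 s=0: L1-HIT | VC [6]
  [10] addr=0x51 blk=10 s=0: MISS | VC [6, 8]
  [11] addr=0x56 blk=10 s=0: L1-HIT | VC [6, 8]

VC = [6, 8]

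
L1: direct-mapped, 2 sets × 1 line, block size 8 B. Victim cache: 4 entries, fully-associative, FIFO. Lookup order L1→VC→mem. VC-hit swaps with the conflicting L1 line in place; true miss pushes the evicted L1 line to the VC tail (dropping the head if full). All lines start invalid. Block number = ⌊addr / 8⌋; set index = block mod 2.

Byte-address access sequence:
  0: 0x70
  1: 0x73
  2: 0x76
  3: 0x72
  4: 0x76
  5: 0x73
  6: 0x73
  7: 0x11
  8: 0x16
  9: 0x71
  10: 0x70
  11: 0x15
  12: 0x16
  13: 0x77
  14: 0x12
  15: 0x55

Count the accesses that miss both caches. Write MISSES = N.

  [0] addr=0x70 blk=14 s=0: MISS | VC []
  [1] addr=0x73 blk=14 s=0: L1-HIT | VC []
  [2] addr=0x76 blk=14 s=0: L1-HIT | VC []
  [3] addr=0x72 blk=14 s=0: L1-HIT | VC []
  [4] addr=0x76 blk=14 s=0: L1-HIT | VC []
  [5] addr=0x73 blk=14 s=0: L1-HIT | VC []
  [6] addr=0x73 blk=14 s=0: L1-HIT | VC []
  [7] addr=0x11 blk=2 s=0: MISS | VC [14]
  [8] addr=0x16 blk=2 s=0: L1-HIT | VC [14]
  [9] addr=0x71 blk=14 s=0: VC-HIT | VC [2]
  [10] addr=0x70 blk=14 s=0: L1-HIT | VC [2]
  [11] addr=0x15 blk=2 s=0: VC-HIT | VC [14]
  [12] addr=0x16 blk=2 s=0: L1-HIT | VC [14]
  [13] addr=0x77 blk=14 s=0: VC-HIT | VC [2]
  [14] addr=0x12 blk=2 s=0: VC-HIT | VC [14]
  [15] addr=0x55 blk=10 s=0: MISS | VC [14, 2]

MISSES = 3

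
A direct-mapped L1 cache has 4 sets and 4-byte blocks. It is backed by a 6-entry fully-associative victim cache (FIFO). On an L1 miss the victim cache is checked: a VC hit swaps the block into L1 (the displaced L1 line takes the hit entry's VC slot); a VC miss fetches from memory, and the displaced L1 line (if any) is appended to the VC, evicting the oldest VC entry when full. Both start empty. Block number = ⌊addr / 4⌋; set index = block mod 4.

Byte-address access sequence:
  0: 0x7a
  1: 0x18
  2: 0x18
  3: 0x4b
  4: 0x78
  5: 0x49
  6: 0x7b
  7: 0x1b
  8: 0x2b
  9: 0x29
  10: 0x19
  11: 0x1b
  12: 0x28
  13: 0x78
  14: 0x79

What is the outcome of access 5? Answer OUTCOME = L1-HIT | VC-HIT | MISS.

OUTCOME = VC-HIT

  [0] addr=0x7a blk=30 s=2: MISS | VC []
  [1] addr=0x18 blk=6 s=2: MISS | VC [30]
  [2] addr=0x18 blk=6 s=2: L1-HIT | VC [30]
  [3] addr=0x4b blk=18 s=2: MISS | VC [30, 6]
  [4] addr=0x78 blk=30 s=2: VC-HIT | VC [18, 6]
  [5] addr=0x49 blk=18 s=2: VC-HIT | VC [30, 6]
  [6] addr=0x7b blk=30 s=2: VC-HIT | VC [18, 6]
  [7] addr=0x1b blk=6 s=2: VC-HIT | VC [18, 30]
  [8] addr=0x2b blk=10 s=2: MISS | VC [18, 30, 6]
  [9] addr=0x29 blk=10 s=2: L1-HIT | VC [18, 30, 6]
  [10] addr=0x19 blk=6 s=2: VC-HIT | VC [18, 30, 10]
  [11] addr=0x1b blk=6 s=2: L1-HIT | VC [18, 30, 10]
  [12] addr=0x28 blk=10 s=2: VC-HIT | VC [18, 30, 6]
  [13] addr=0x78 blk=30 s=2: VC-HIT | VC [18, 10, 6]
  [14] addr=0x79 blk=30 s=2: L1-HIT | VC [18, 10, 6]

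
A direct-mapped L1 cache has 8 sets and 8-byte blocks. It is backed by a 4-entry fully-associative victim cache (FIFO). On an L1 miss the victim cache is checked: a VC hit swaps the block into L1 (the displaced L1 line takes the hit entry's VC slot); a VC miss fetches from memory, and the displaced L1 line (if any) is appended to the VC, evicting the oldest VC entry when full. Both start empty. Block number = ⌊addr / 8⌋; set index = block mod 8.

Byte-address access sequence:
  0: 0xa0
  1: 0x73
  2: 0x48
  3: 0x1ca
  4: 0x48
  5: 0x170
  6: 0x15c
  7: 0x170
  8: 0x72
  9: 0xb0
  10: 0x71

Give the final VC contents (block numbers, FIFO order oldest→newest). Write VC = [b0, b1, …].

0: 0xa0 (blk 20, set 4) → MISS  vc=[]
1: 0x73 (blk 14, set 6) → MISS  vc=[]
2: 0x48 (blk 9, set 1) → MISS  vc=[]
3: 0x1ca (blk 57, set 1) → MISS  vc=[9]
4: 0x48 (blk 9, set 1) → VC-HIT  vc=[57]
5: 0x170 (blk 46, set 6) → MISS  vc=[57, 14]
6: 0x15c (blk 43, set 3) → MISS  vc=[57, 14]
7: 0x170 (blk 46, set 6) → L1-HIT  vc=[57, 14]
8: 0x72 (blk 14, set 6) → VC-HIT  vc=[57, 46]
9: 0xb0 (blk 22, set 6) → MISS  vc=[57, 46, 14]
10: 0x71 (blk 14, set 6) → VC-HIT  vc=[57, 46, 22]

VC = [57, 46, 22]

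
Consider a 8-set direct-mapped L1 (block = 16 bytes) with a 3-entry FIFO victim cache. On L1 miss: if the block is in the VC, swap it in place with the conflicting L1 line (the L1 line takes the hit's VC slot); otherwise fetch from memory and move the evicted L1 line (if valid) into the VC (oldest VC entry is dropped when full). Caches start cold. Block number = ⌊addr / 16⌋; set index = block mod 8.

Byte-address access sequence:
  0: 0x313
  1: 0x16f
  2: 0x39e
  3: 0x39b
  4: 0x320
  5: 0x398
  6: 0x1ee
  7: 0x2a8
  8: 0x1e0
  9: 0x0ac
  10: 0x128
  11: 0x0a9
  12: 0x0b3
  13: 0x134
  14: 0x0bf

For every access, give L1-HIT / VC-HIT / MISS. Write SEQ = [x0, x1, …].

SEQ = [MISS, MISS, MISS, L1-HIT, MISS, L1-HIT, MISS, MISS, L1-HIT, MISS, MISS, VC-HIT, MISS, MISS, VC-HIT]

  [0] addr=0x313 blk=49 s=1: MISS | VC []
  [1] addr=0x16f blk=22 s=6: MISS | VC []
  [2] addr=0x39e blk=57 s=1: MISS | VC [49]
  [3] addr=0x39b blk=57 s=1: L1-HIT | VC [49]
  [4] addr=0x320 blk=50 s=2: MISS | VC [49]
  [5] addr=0x398 blk=57 s=1: L1-HIT | VC [49]
  [6] addr=0x1ee blk=30 s=6: MISS | VC [49, 22]
  [7] addr=0x2a8 blk=42 s=2: MISS | VC [49, 22, 50]
  [8] addr=0x1e0 blk=30 s=6: L1-HIT | VC [49, 22, 50]
  [9] addr=0xac blk=10 s=2: MISS | VC [22, 50, 42]
  [10] addr=0x128 blk=18 s=2: MISS | VC [50, 42, 10]
  [11] addr=0xa9 blk=10 s=2: VC-HIT | VC [50, 42, 18]
  [12] addr=0xb3 blk=11 s=3: MISS | VC [50, 42, 18]
  [13] addr=0x134 blk=19 s=3: MISS | VC [42, 18, 11]
  [14] addr=0xbf blk=11 s=3: VC-HIT | VC [42, 18, 19]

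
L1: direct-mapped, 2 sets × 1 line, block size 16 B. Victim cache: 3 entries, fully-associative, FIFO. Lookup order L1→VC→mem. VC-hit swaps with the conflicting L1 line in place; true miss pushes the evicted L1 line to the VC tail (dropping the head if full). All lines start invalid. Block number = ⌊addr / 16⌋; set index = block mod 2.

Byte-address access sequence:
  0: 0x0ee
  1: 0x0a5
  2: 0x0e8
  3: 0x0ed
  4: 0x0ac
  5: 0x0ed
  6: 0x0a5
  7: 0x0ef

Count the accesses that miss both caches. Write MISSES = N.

MISSES = 2

  [0] addr=0xee blk=14 s=0: MISS | VC []
  [1] addr=0xa5 blk=10 s=0: MISS | VC [14]
  [2] addr=0xe8 blk=14 s=0: VC-HIT | VC [10]
  [3] addr=0xed blk=14 s=0: L1-HIT | VC [10]
  [4] addr=0xac blk=10 s=0: VC-HIT | VC [14]
  [5] addr=0xed blk=14 s=0: VC-HIT | VC [10]
  [6] addr=0xa5 blk=10 s=0: VC-HIT | VC [14]
  [7] addr=0xef blk=14 s=0: VC-HIT | VC [10]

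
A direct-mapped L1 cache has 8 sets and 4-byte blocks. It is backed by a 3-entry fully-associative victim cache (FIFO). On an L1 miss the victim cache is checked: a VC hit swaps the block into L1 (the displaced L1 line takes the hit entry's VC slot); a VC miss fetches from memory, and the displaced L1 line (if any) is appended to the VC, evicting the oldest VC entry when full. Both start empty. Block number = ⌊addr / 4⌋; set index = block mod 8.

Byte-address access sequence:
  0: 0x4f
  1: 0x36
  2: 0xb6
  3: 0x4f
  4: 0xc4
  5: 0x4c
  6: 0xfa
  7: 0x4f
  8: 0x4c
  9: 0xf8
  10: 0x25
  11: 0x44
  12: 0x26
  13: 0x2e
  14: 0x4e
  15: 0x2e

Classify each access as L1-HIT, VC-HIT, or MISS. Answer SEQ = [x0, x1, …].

  [0] addr=0x4f blk=19 s=3: MISS | VC []
  [1] addr=0x36 blk=13 s=5: MISS | VC []
  [2] addr=0xb6 blk=45 s=5: MISS | VC [13]
  [3] addr=0x4f blk=19 s=3: L1-HIT | VC [13]
  [4] addr=0xc4 blk=49 s=1: MISS | VC [13]
  [5] addr=0x4c blk=19 s=3: L1-HIT | VC [13]
  [6] addr=0xfa blk=62 s=6: MISS | VC [13]
  [7] addr=0x4f blk=19 s=3: L1-HIT | VC [13]
  [8] addr=0x4c blk=19 s=3: L1-HIT | VC [13]
  [9] addr=0xf8 blk=62 s=6: L1-HIT | VC [13]
  [10] addr=0x25 blk=9 s=1: MISS | VC [13, 49]
  [11] addr=0x44 blk=17 s=1: MISS | VC [13, 49, 9]
  [12] addr=0x26 blk=9 s=1: VC-HIT | VC [13, 49, 17]
  [13] addr=0x2e blk=11 s=3: MISS | VC [49, 17, 19]
  [14] addr=0x4e blk=19 s=3: VC-HIT | VC [49, 17, 11]
  [15] addr=0x2e blk=11 s=3: VC-HIT | VC [49, 17, 19]

SEQ = [MISS, MISS, MISS, L1-HIT, MISS, L1-HIT, MISS, L1-HIT, L1-HIT, L1-HIT, MISS, MISS, VC-HIT, MISS, VC-HIT, VC-HIT]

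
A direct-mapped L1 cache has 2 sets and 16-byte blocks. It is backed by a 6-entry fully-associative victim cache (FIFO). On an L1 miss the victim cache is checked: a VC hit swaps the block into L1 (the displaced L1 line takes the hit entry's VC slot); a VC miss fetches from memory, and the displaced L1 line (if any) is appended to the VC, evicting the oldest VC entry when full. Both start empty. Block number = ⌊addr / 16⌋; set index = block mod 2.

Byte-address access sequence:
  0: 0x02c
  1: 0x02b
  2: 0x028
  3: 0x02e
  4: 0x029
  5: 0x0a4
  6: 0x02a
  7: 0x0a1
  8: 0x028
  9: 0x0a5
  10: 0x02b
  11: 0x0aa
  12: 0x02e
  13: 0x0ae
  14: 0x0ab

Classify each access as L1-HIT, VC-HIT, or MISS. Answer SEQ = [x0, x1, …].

0: 0x2c (blk 2, set 0) → MISS  vc=[]
1: 0x2b (blk 2, set 0) → L1-HIT  vc=[]
2: 0x28 (blk 2, set 0) → L1-HIT  vc=[]
3: 0x2e (blk 2, set 0) → L1-HIT  vc=[]
4: 0x29 (blk 2, set 0) → L1-HIT  vc=[]
5: 0xa4 (blk 10, set 0) → MISS  vc=[2]
6: 0x2a (blk 2, set 0) → VC-HIT  vc=[10]
7: 0xa1 (blk 10, set 0) → VC-HIT  vc=[2]
8: 0x28 (blk 2, set 0) → VC-HIT  vc=[10]
9: 0xa5 (blk 10, set 0) → VC-HIT  vc=[2]
10: 0x2b (blk 2, set 0) → VC-HIT  vc=[10]
11: 0xaa (blk 10, set 0) → VC-HIT  vc=[2]
12: 0x2e (blk 2, set 0) → VC-HIT  vc=[10]
13: 0xae (blk 10, set 0) → VC-HIT  vc=[2]
14: 0xab (blk 10, set 0) → L1-HIT  vc=[2]

SEQ = [MISS, L1-HIT, L1-HIT, L1-HIT, L1-HIT, MISS, VC-HIT, VC-HIT, VC-HIT, VC-HIT, VC-HIT, VC-HIT, VC-HIT, VC-HIT, L1-HIT]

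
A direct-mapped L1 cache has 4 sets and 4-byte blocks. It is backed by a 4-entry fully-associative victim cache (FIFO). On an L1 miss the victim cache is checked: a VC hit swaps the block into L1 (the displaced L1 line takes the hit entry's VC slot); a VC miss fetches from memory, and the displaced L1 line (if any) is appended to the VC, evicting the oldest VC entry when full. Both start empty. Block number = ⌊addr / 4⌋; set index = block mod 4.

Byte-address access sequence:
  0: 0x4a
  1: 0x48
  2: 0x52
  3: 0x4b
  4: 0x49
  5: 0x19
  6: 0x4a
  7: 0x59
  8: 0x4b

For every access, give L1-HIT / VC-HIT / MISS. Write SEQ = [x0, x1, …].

#0 0x4a→b18/s2 MISS; vc=[]
#1 0x48→b18/s2 L1-HIT; vc=[]
#2 0x52→b20/s0 MISS; vc=[]
#3 0x4b→b18/s2 L1-HIT; vc=[]
#4 0x49→b18/s2 L1-HIT; vc=[]
#5 0x19→b6/s2 MISS; vc=[18]
#6 0x4a→b18/s2 VC-HIT; vc=[6]
#7 0x59→b22/s2 MISS; vc=[6,18]
#8 0x4b→b18/s2 VC-HIT; vc=[6,22]

SEQ = [MISS, L1-HIT, MISS, L1-HIT, L1-HIT, MISS, VC-HIT, MISS, VC-HIT]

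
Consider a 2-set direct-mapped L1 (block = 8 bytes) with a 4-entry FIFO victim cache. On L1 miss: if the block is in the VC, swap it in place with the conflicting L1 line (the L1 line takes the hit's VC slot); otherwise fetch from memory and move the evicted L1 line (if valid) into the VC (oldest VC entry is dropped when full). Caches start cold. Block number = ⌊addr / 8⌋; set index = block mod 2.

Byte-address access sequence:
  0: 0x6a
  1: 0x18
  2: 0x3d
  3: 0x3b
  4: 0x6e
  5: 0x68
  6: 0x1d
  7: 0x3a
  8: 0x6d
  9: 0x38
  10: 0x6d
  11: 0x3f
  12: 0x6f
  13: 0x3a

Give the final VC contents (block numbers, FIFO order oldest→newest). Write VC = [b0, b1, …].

0: 0x6a (blk 13, set 1) → MISS  vc=[]
1: 0x18 (blk 3, set 1) → MISS  vc=[13]
2: 0x3d (blk 7, set 1) → MISS  vc=[13, 3]
3: 0x3b (blk 7, set 1) → L1-HIT  vc=[13, 3]
4: 0x6e (blk 13, set 1) → VC-HIT  vc=[7, 3]
5: 0x68 (blk 13, set 1) → L1-HIT  vc=[7, 3]
6: 0x1d (blk 3, set 1) → VC-HIT  vc=[7, 13]
7: 0x3a (blk 7, set 1) → VC-HIT  vc=[3, 13]
8: 0x6d (blk 13, set 1) → VC-HIT  vc=[3, 7]
9: 0x38 (blk 7, set 1) → VC-HIT  vc=[3, 13]
10: 0x6d (blk 13, set 1) → VC-HIT  vc=[3, 7]
11: 0x3f (blk 7, set 1) → VC-HIT  vc=[3, 13]
12: 0x6f (blk 13, set 1) → VC-HIT  vc=[3, 7]
13: 0x3a (blk 7, set 1) → VC-HIT  vc=[3, 13]

VC = [3, 13]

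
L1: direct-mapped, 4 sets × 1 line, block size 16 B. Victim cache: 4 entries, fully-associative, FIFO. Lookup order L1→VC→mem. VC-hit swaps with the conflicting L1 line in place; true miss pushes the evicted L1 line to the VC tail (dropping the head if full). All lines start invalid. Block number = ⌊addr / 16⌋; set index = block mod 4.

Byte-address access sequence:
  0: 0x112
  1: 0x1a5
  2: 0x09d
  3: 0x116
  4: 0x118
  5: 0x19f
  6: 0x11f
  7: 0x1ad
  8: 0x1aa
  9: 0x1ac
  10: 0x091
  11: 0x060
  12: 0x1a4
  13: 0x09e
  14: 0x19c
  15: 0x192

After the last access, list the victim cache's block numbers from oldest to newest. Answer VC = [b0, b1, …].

VC = [17, 9, 6]

  [0] addr=0x112 blk=17 s=1: MISS | VC []
  [1] addr=0x1a5 blk=26 s=2: MISS | VC []
  [2] addr=0x9d blk=9 s=1: MISS | VC [17]
  [3] addr=0x116 blk=17 s=1: VC-HIT | VC [9]
  [4] addr=0x118 blk=17 s=1: L1-HIT | VC [9]
  [5] addr=0x19f blk=25 s=1: MISS | VC [9, 17]
  [6] addr=0x11f blk=17 s=1: VC-HIT | VC [9, 25]
  [7] addr=0x1ad blk=26 s=2: L1-HIT | VC [9, 25]
  [8] addr=0x1aa blk=26 s=2: L1-HIT | VC [9, 25]
  [9] addr=0x1ac blk=26 s=2: L1-HIT | VC [9, 25]
  [10] addr=0x91 blk=9 s=1: VC-HIT | VC [17, 25]
  [11] addr=0x60 blk=6 s=2: MISS | VC [17, 25, 26]
  [12] addr=0x1a4 blk=26 s=2: VC-HIT | VC [17, 25, 6]
  [13] addr=0x9e blk=9 s=1: L1-HIT | VC [17, 25, 6]
  [14] addr=0x19c blk=25 s=1: VC-HIT | VC [17, 9, 6]
  [15] addr=0x192 blk=25 s=1: L1-HIT | VC [17, 9, 6]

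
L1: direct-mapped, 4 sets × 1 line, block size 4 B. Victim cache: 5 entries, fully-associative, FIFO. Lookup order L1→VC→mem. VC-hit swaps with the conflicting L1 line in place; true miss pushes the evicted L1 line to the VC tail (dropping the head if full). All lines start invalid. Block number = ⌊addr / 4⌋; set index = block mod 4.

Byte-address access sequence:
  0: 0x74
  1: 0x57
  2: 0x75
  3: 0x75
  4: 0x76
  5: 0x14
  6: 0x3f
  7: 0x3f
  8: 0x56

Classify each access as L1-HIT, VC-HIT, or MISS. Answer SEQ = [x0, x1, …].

#0 0x74→b29/s1 MISS; vc=[]
#1 0x57→b21/s1 MISS; vc=[29]
#2 0x75→b29/s1 VC-HIT; vc=[21]
#3 0x75→b29/s1 L1-HIT; vc=[21]
#4 0x76→b29/s1 L1-HIT; vc=[21]
#5 0x14→b5/s1 MISS; vc=[21,29]
#6 0x3f→b15/s3 MISS; vc=[21,29]
#7 0x3f→b15/s3 L1-HIT; vc=[21,29]
#8 0x56→b21/s1 VC-HIT; vc=[5,29]

SEQ = [MISS, MISS, VC-HIT, L1-HIT, L1-HIT, MISS, MISS, L1-HIT, VC-HIT]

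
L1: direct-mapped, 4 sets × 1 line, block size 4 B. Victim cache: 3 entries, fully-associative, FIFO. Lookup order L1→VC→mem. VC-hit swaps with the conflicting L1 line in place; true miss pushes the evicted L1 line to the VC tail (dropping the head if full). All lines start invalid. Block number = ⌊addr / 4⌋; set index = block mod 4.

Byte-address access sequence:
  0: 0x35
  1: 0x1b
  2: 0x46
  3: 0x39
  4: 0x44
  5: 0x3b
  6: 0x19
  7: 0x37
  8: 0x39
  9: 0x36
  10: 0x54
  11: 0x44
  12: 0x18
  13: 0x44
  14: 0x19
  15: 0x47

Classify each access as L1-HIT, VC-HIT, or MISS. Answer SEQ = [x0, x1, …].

#0 0x35→b13/s1 MISS; vc=[]
#1 0x1b→b6/s2 MISS; vc=[]
#2 0x46→b17/s1 MISS; vc=[13]
#3 0x39→b14/s2 MISS; vc=[13,6]
#4 0x44→b17/s1 L1-HIT; vc=[13,6]
#5 0x3b→b14/s2 L1-HIT; vc=[13,6]
#6 0x19→b6/s2 VC-HIT; vc=[13,14]
#7 0x37→b13/s1 VC-HIT; vc=[17,14]
#8 0x39→b14/s2 VC-HIT; vc=[17,6]
#9 0x36→b13/s1 L1-HIT; vc=[17,6]
#10 0x54→b21/s1 MISS; vc=[17,6,13]
#11 0x44→b17/s1 VC-HIT; vc=[21,6,13]
#12 0x18→b6/s2 VC-HIT; vc=[21,14,13]
#13 0x44→b17/s1 L1-HIT; vc=[21,14,13]
#14 0x19→b6/s2 L1-HIT; vc=[21,14,13]
#15 0x47→b17/s1 L1-HIT; vc=[21,14,13]

SEQ = [MISS, MISS, MISS, MISS, L1-HIT, L1-HIT, VC-HIT, VC-HIT, VC-HIT, L1-HIT, MISS, VC-HIT, VC-HIT, L1-HIT, L1-HIT, L1-HIT]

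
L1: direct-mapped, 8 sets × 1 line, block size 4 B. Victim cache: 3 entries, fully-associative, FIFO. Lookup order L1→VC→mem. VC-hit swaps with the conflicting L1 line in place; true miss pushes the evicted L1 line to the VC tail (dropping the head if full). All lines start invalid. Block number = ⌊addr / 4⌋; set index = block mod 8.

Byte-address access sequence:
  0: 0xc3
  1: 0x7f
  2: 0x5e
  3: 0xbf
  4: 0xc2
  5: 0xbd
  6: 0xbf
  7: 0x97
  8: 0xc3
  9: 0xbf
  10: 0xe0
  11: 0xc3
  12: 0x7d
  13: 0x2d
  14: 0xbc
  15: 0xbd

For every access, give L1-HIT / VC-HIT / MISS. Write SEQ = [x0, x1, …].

SEQ = [MISS, MISS, MISS, MISS, L1-HIT, L1-HIT, L1-HIT, MISS, L1-HIT, L1-HIT, MISS, VC-HIT, VC-HIT, MISS, VC-HIT, L1-HIT]

  [0] addr=0xc3 blk=48 s=0: MISS | VC []
  [1] addr=0x7f blk=31 s=7: MISS | VC []
  [2] addr=0x5e blk=23 s=7: MISS | VC [31]
  [3] addr=0xbf blk=47 s=7: MISS | VC [31, 23]
  [4] addr=0xc2 blk=48 s=0: L1-HIT | VC [31, 23]
  [5] addr=0xbd blk=47 s=7: L1-HIT | VC [31, 23]
  [6] addr=0xbf blk=47 s=7: L1-HIT | VC [31, 23]
  [7] addr=0x97 blk=37 s=5: MISS | VC [31, 23]
  [8] addr=0xc3 blk=48 s=0: L1-HIT | VC [31, 23]
  [9] addr=0xbf blk=47 s=7: L1-HIT | VC [31, 23]
  [10] addr=0xe0 blk=56 s=0: MISS | VC [31, 23, 48]
  [11] addr=0xc3 blk=48 s=0: VC-HIT | VC [31, 23, 56]
  [12] addr=0x7d blk=31 s=7: VC-HIT | VC [47, 23, 56]
  [13] addr=0x2d blk=11 s=3: MISS | VC [47, 23, 56]
  [14] addr=0xbc blk=47 s=7: VC-HIT | VC [31, 23, 56]
  [15] addr=0xbd blk=47 s=7: L1-HIT | VC [31, 23, 56]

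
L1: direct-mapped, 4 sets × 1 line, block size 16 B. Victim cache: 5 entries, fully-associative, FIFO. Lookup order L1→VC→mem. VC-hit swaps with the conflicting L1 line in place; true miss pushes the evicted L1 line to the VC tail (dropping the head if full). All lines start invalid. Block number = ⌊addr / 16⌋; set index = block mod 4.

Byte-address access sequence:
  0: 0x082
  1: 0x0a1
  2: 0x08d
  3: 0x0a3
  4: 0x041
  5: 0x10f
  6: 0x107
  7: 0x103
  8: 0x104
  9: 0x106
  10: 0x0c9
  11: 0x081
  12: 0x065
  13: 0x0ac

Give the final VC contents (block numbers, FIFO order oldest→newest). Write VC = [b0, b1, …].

VC = [12, 4, 16, 6]

  [0] addr=0x82 blk=8 s=0: MISS | VC []
  [1] addr=0xa1 blk=10 s=2: MISS | VC []
  [2] addr=0x8d blk=8 s=0: L1-HIT | VC []
  [3] addr=0xa3 blk=10 s=2: L1-HIT | VC []
  [4] addr=0x41 blk=4 s=0: MISS | VC [8]
  [5] addr=0x10f blk=16 s=0: MISS | VC [8, 4]
  [6] addr=0x107 blk=16 s=0: L1-HIT | VC [8, 4]
  [7] addr=0x103 blk=16 s=0: L1-HIT | VC [8, 4]
  [8] addr=0x104 blk=16 s=0: L1-HIT | VC [8, 4]
  [9] addr=0x106 blk=16 s=0: L1-HIT | VC [8, 4]
  [10] addr=0xc9 blk=12 s=0: MISS | VC [8, 4, 16]
  [11] addr=0x81 blk=8 s=0: VC-HIT | VC [12, 4, 16]
  [12] addr=0x65 blk=6 s=2: MISS | VC [12, 4, 16, 10]
  [13] addr=0xac blk=10 s=2: VC-HIT | VC [12, 4, 16, 6]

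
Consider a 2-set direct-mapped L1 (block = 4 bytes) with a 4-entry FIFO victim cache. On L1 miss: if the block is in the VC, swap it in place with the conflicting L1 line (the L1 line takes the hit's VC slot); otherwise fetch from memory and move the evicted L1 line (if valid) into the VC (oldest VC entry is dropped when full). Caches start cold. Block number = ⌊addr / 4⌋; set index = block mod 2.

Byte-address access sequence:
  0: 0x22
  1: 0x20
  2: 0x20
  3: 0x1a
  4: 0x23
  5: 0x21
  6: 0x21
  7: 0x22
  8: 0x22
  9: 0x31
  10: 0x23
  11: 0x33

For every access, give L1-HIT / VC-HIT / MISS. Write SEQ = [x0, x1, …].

SEQ = [MISS, L1-HIT, L1-HIT, MISS, VC-HIT, L1-HIT, L1-HIT, L1-HIT, L1-HIT, MISS, VC-HIT, VC-HIT]

  [0] addr=0x22 blk=8 s=0: MISS | VC []
  [1] addr=0x20 blk=8 s=0: L1-HIT | VC []
  [2] addr=0x20 blk=8 s=0: L1-HIT | VC []
  [3] addr=0x1a blk=6 s=0: MISS | VC [8]
  [4] addr=0x23 blk=8 s=0: VC-HIT | VC [6]
  [5] addr=0x21 blk=8 s=0: L1-HIT | VC [6]
  [6] addr=0x21 blk=8 s=0: L1-HIT | VC [6]
  [7] addr=0x22 blk=8 s=0: L1-HIT | VC [6]
  [8] addr=0x22 blk=8 s=0: L1-HIT | VC [6]
  [9] addr=0x31 blk=12 s=0: MISS | VC [6, 8]
  [10] addr=0x23 blk=8 s=0: VC-HIT | VC [6, 12]
  [11] addr=0x33 blk=12 s=0: VC-HIT | VC [6, 8]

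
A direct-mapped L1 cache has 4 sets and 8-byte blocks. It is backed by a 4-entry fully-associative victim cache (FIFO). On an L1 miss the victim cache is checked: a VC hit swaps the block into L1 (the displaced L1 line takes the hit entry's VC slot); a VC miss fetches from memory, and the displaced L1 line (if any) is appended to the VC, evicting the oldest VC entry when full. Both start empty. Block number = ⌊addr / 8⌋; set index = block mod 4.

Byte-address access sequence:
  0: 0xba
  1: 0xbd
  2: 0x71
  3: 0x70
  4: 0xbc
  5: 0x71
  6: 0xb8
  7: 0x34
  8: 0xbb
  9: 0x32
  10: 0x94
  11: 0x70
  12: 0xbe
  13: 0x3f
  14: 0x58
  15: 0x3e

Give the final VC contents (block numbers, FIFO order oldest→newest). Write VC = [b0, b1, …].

#0 0xba→b23/s3 MISS; vc=[]
#1 0xbd→b23/s3 L1-HIT; vc=[]
#2 0x71→b14/s2 MISS; vc=[]
#3 0x70→b14/s2 L1-HIT; vc=[]
#4 0xbc→b23/s3 L1-HIT; vc=[]
#5 0x71→b14/s2 L1-HIT; vc=[]
#6 0xb8→b23/s3 L1-HIT; vc=[]
#7 0x34→b6/s2 MISS; vc=[14]
#8 0xbb→b23/s3 L1-HIT; vc=[14]
#9 0x32→b6/s2 L1-HIT; vc=[14]
#10 0x94→b18/s2 MISS; vc=[14,6]
#11 0x70→b14/s2 VC-HIT; vc=[18,6]
#12 0xbe→b23/s3 L1-HIT; vc=[18,6]
#13 0x3f→b7/s3 MISS; vc=[18,6,23]
#14 0x58→b11/s3 MISS; vc=[18,6,23,7]
#15 0x3e→b7/s3 VC-HIT; vc=[18,6,23,11]

VC = [18, 6, 23, 11]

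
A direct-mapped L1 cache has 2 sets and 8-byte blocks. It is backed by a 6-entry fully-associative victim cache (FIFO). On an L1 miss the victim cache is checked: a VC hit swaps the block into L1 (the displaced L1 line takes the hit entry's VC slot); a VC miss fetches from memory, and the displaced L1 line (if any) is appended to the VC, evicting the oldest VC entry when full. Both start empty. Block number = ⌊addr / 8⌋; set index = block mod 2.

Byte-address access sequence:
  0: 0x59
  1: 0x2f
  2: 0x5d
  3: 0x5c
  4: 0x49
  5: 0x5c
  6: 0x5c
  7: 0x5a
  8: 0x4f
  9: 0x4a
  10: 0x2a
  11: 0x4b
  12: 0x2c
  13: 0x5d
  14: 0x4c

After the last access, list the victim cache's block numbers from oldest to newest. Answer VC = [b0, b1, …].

#0 0x59→b11/s1 MISS; vc=[]
#1 0x2f→b5/s1 MISS; vc=[11]
#2 0x5d→b11/s1 VC-HIT; vc=[5]
#3 0x5c→b11/s1 L1-HIT; vc=[5]
#4 0x49→b9/s1 MISS; vc=[5,11]
#5 0x5c→b11/s1 VC-HIT; vc=[5,9]
#6 0x5c→b11/s1 L1-HIT; vc=[5,9]
#7 0x5a→b11/s1 L1-HIT; vc=[5,9]
#8 0x4f→b9/s1 VC-HIT; vc=[5,11]
#9 0x4a→b9/s1 L1-HIT; vc=[5,11]
#10 0x2a→b5/s1 VC-HIT; vc=[9,11]
#11 0x4b→b9/s1 VC-HIT; vc=[5,11]
#12 0x2c→b5/s1 VC-HIT; vc=[9,11]
#13 0x5d→b11/s1 VC-HIT; vc=[9,5]
#14 0x4c→b9/s1 VC-HIT; vc=[11,5]

VC = [11, 5]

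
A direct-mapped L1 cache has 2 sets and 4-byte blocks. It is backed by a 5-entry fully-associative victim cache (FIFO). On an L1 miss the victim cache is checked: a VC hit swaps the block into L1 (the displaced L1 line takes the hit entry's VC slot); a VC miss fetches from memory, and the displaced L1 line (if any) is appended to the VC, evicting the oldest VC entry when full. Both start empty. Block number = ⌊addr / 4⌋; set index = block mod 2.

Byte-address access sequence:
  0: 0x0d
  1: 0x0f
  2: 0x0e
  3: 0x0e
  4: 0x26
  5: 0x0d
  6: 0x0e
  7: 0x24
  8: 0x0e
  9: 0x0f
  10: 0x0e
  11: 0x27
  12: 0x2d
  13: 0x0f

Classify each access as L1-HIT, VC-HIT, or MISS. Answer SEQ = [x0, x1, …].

SEQ = [MISS, L1-HIT, L1-HIT, L1-HIT, MISS, VC-HIT, L1-HIT, VC-HIT, VC-HIT, L1-HIT, L1-HIT, VC-HIT, MISS, VC-HIT]

#0 0xd→b3/s1 MISS; vc=[]
#1 0xf→b3/s1 L1-HIT; vc=[]
#2 0xe→b3/s1 L1-HIT; vc=[]
#3 0xe→b3/s1 L1-HIT; vc=[]
#4 0x26→b9/s1 MISS; vc=[3]
#5 0xd→b3/s1 VC-HIT; vc=[9]
#6 0xe→b3/s1 L1-HIT; vc=[9]
#7 0x24→b9/s1 VC-HIT; vc=[3]
#8 0xe→b3/s1 VC-HIT; vc=[9]
#9 0xf→b3/s1 L1-HIT; vc=[9]
#10 0xe→b3/s1 L1-HIT; vc=[9]
#11 0x27→b9/s1 VC-HIT; vc=[3]
#12 0x2d→b11/s1 MISS; vc=[3,9]
#13 0xf→b3/s1 VC-HIT; vc=[11,9]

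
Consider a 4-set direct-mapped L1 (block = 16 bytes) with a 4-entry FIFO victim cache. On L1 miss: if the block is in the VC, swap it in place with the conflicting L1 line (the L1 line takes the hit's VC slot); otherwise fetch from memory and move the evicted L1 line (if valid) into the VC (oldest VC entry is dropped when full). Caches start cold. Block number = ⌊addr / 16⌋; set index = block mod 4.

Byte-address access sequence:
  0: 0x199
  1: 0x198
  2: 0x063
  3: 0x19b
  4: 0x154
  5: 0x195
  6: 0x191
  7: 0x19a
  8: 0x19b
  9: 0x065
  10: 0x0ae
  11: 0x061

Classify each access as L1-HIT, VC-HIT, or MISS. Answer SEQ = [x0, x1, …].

SEQ = [MISS, L1-HIT, MISS, L1-HIT, MISS, VC-HIT, L1-HIT, L1-HIT, L1-HIT, L1-HIT, MISS, VC-HIT]

0: 0x199 (blk 25, set 1) → MISS  vc=[]
1: 0x198 (blk 25, set 1) → L1-HIT  vc=[]
2: 0x63 (blk 6, set 2) → MISS  vc=[]
3: 0x19b (blk 25, set 1) → L1-HIT  vc=[]
4: 0x154 (blk 21, set 1) → MISS  vc=[25]
5: 0x195 (blk 25, set 1) → VC-HIT  vc=[21]
6: 0x191 (blk 25, set 1) → L1-HIT  vc=[21]
7: 0x19a (blk 25, set 1) → L1-HIT  vc=[21]
8: 0x19b (blk 25, set 1) → L1-HIT  vc=[21]
9: 0x65 (blk 6, set 2) → L1-HIT  vc=[21]
10: 0xae (blk 10, set 2) → MISS  vc=[21, 6]
11: 0x61 (blk 6, set 2) → VC-HIT  vc=[21, 10]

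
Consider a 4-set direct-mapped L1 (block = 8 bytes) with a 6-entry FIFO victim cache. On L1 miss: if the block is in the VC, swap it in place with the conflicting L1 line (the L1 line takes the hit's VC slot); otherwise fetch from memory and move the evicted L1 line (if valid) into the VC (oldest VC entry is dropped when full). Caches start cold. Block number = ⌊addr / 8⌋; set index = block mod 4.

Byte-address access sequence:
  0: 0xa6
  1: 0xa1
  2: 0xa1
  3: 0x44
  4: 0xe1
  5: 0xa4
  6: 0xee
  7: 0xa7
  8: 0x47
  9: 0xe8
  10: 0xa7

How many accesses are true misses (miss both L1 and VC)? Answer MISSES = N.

MISSES = 4

0: 0xa6 (blk 20, set 0) → MISS  vc=[]
1: 0xa1 (blk 20, set 0) → L1-HIT  vc=[]
2: 0xa1 (blk 20, set 0) → L1-HIT  vc=[]
3: 0x44 (blk 8, set 0) → MISS  vc=[20]
4: 0xe1 (blk 28, set 0) → MISS  vc=[20, 8]
5: 0xa4 (blk 20, set 0) → VC-HIT  vc=[28, 8]
6: 0xee (blk 29, set 1) → MISS  vc=[28, 8]
7: 0xa7 (blk 20, set 0) → L1-HIT  vc=[28, 8]
8: 0x47 (blk 8, set 0) → VC-HIT  vc=[28, 20]
9: 0xe8 (blk 29, set 1) → L1-HIT  vc=[28, 20]
10: 0xa7 (blk 20, set 0) → VC-HIT  vc=[28, 8]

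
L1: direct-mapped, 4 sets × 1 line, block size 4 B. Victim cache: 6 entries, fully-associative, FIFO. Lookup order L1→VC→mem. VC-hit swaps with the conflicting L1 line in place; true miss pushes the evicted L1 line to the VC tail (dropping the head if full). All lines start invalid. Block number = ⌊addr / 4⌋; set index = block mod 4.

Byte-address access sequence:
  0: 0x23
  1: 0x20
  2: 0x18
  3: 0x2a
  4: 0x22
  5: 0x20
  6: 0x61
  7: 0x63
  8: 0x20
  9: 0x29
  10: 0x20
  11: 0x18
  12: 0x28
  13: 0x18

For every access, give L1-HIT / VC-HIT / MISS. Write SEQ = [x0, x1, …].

#0 0x23→b8/s0 MISS; vc=[]
#1 0x20→b8/s0 L1-HIT; vc=[]
#2 0x18→b6/s2 MISS; vc=[]
#3 0x2a→b10/s2 MISS; vc=[6]
#4 0x22→b8/s0 L1-HIT; vc=[6]
#5 0x20→b8/s0 L1-HIT; vc=[6]
#6 0x61→b24/s0 MISS; vc=[6,8]
#7 0x63→b24/s0 L1-HIT; vc=[6,8]
#8 0x20→b8/s0 VC-HIT; vc=[6,24]
#9 0x29→b10/s2 L1-HIT; vc=[6,24]
#10 0x20→b8/s0 L1-HIT; vc=[6,24]
#11 0x18→b6/s2 VC-HIT; vc=[10,24]
#12 0x28→b10/s2 VC-HIT; vc=[6,24]
#13 0x18→b6/s2 VC-HIT; vc=[10,24]

SEQ = [MISS, L1-HIT, MISS, MISS, L1-HIT, L1-HIT, MISS, L1-HIT, VC-HIT, L1-HIT, L1-HIT, VC-HIT, VC-HIT, VC-HIT]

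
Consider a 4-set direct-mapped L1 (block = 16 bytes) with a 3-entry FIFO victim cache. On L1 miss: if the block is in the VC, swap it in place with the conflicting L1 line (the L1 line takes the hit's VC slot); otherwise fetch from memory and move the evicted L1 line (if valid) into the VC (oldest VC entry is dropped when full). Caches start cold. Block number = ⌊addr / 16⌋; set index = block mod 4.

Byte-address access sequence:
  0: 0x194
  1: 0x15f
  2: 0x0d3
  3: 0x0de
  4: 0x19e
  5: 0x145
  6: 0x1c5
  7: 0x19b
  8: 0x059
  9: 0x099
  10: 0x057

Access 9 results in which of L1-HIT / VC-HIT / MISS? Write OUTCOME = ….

OUTCOME = MISS

  [0] addr=0x194 blk=25 s=1: MISS | VC []
  [1] addr=0x15f blk=21 s=1: MISS | VC [25]
  [2] addr=0xd3 blk=13 s=1: MISS | VC [25, 21]
  [3] addr=0xde blk=13 s=1: L1-HIT | VC [25, 21]
  [4] addr=0x19e blk=25 s=1: VC-HIT | VC [13, 21]
  [5] addr=0x145 blk=20 s=0: MISS | VC [13, 21]
  [6] addr=0x1c5 blk=28 s=0: MISS | VC [13, 21, 20]
  [7] addr=0x19b blk=25 s=1: L1-HIT | VC [13, 21, 20]
  [8] addr=0x59 blk=5 s=1: MISS | VC [21, 20, 25]
  [9] addr=0x99 blk=9 s=1: MISS | VC [20, 25, 5]
  [10] addr=0x57 blk=5 s=1: VC-HIT | VC [20, 25, 9]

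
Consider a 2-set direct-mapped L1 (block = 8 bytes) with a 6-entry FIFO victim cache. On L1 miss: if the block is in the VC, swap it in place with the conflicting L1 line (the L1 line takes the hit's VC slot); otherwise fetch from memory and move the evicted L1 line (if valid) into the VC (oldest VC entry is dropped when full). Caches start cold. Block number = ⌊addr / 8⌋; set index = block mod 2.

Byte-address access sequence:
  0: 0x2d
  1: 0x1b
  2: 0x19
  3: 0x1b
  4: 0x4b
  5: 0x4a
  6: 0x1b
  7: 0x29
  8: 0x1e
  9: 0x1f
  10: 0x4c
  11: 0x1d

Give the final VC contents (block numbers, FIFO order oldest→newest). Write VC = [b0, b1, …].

VC = [5, 9]

  [0] addr=0x2d blk=5 s=1: MISS | VC []
  [1] addr=0x1b blk=3 s=1: MISS | VC [5]
  [2] addr=0x19 blk=3 s=1: L1-HIT | VC [5]
  [3] addr=0x1b blk=3 s=1: L1-HIT | VC [5]
  [4] addr=0x4b blk=9 s=1: MISS | VC [5, 3]
  [5] addr=0x4a blk=9 s=1: L1-HIT | VC [5, 3]
  [6] addr=0x1b blk=3 s=1: VC-HIT | VC [5, 9]
  [7] addr=0x29 blk=5 s=1: VC-HIT | VC [3, 9]
  [8] addr=0x1e blk=3 s=1: VC-HIT | VC [5, 9]
  [9] addr=0x1f blk=3 s=1: L1-HIT | VC [5, 9]
  [10] addr=0x4c blk=9 s=1: VC-HIT | VC [5, 3]
  [11] addr=0x1d blk=3 s=1: VC-HIT | VC [5, 9]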